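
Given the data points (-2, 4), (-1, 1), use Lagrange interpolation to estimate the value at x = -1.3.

Lagrange interpolation formula:
P(x) = Σ yᵢ × Lᵢ(x)
where Lᵢ(x) = Π_{j≠i} (x - xⱼ)/(xᵢ - xⱼ)

L_0(-1.3) = (-1.3 - (-1))/(-2 - (-1)) = 0.300000
L_1(-1.3) = (-1.3 - (-2))/(-1 - (-2)) = 0.700000

P(-1.3) = 4×L_0(-1.3) + 1×L_1(-1.3)
P(-1.3) = 1.900000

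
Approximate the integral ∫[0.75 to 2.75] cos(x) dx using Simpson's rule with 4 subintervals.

f(x) = cos(x)
a = 0.75, b = 2.75, n = 4
h = (b - a)/n = 0.500000

Simpson's rule: (h/3)[f(x₀) + 4f(x₁) + 2f(x₂) + ... + f(xₙ)]

x_0 = 0.7500, f(x_0) = 0.731689, coefficient = 1
x_1 = 1.2500, f(x_1) = 0.315322, coefficient = 4
x_2 = 1.7500, f(x_2) = -0.178246, coefficient = 2
x_3 = 2.2500, f(x_3) = -0.628174, coefficient = 4
x_4 = 2.7500, f(x_4) = -0.924302, coefficient = 1

I ≈ (0.500000/3) × -1.800511 = -0.300085
Exact value: -0.299978
Error: 0.000107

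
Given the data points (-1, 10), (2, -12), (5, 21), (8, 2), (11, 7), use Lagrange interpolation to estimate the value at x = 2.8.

Lagrange interpolation formula:
P(x) = Σ yᵢ × Lᵢ(x)
where Lᵢ(x) = Π_{j≠i} (x - xⱼ)/(xᵢ - xⱼ)

L_0(2.8) = (2.8 - 2)/(-1 - 2) × (2.8 - 5)/(-1 - 5) × (2.8 - 8)/(-1 - 8) × (2.8 - 11)/(-1 - 11) = -0.038604
L_1(2.8) = (2.8 - (-1))/(2 - (-1)) × (2.8 - 5)/(2 - 5) × (2.8 - 8)/(2 - 8) × (2.8 - 11)/(2 - 11) = 0.733478
L_2(2.8) = (2.8 - (-1))/(5 - (-1)) × (2.8 - 2)/(5 - 2) × (2.8 - 8)/(5 - 8) × (2.8 - 11)/(5 - 11) = 0.400079
L_3(2.8) = (2.8 - (-1))/(8 - (-1)) × (2.8 - 2)/(8 - 2) × (2.8 - 5)/(8 - 5) × (2.8 - 11)/(8 - 11) = -0.112843
L_4(2.8) = (2.8 - (-1))/(11 - (-1)) × (2.8 - 2)/(11 - 2) × (2.8 - 5)/(11 - 5) × (2.8 - 8)/(11 - 8) = 0.017890

P(2.8) = 10×L_0(2.8) + (-12)×L_1(2.8) + 21×L_2(2.8) + 2×L_3(2.8) + 7×L_4(2.8)
P(2.8) = -0.886578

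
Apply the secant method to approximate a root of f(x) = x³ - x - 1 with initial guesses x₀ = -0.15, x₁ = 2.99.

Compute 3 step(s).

f(x) = x³ - x - 1
x₀ = -0.15, x₁ = 2.99

Secant formula: x_{n+1} = x_n - f(x_n)(x_n - x_{n-1})/(f(x_n) - f(x_{n-1}))

Iteration 1:
  f(-0.150000) = -0.853375
  f(2.990000) = 22.740899
  x_2 = 2.990000 - 22.740899×(2.990000 - (-0.150000))/(22.740899 - (-0.853375))
       = -0.036430
Iteration 2:
  f(2.990000) = 22.740899
  f(-0.036430) = -0.963618
  x_3 = -0.036430 - (-0.963618)×(-0.036430 - 2.990000)/(-0.963618 - 22.740899)
       = 0.086598
Iteration 3:
  f(-0.036430) = -0.963618
  f(0.086598) = -1.085949
  x_4 = 0.086598 - (-1.085949)×(0.086598 - (-0.036430))/(-1.085949 - (-0.963618))
       = -1.005545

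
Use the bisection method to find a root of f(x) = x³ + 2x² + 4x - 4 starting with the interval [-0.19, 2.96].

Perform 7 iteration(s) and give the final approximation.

f(x) = x³ + 2x² + 4x - 4
Initial interval: [-0.19, 2.96]

Iteration 1:
  c_1 = (-0.190000 + 2.960000)/2 = 1.385000
  f(c_1) = f(1.385000) = 8.033192
  f(a) × f(c) < 0, new interval: [-0.190000, 1.385000]
Iteration 2:
  c_2 = (-0.190000 + 1.385000)/2 = 0.597500
  f(c_2) = f(0.597500) = -0.682676
  f(a) × f(c) ≥ 0, new interval: [0.597500, 1.385000]
Iteration 3:
  c_3 = (0.597500 + 1.385000)/2 = 0.991250
  f(c_3) = f(0.991250) = 2.904132
  f(a) × f(c) < 0, new interval: [0.597500, 0.991250]
Iteration 4:
  c_4 = (0.597500 + 0.991250)/2 = 0.794375
  f(c_4) = f(0.794375) = 0.940839
  f(a) × f(c) < 0, new interval: [0.597500, 0.794375]
Iteration 5:
  c_5 = (0.597500 + 0.794375)/2 = 0.695938
  f(c_5) = f(0.695938) = 0.089471
  f(a) × f(c) < 0, new interval: [0.597500, 0.695938]
Iteration 6:
  c_6 = (0.597500 + 0.695938)/2 = 0.646719
  f(c_6) = f(0.646719) = -0.306148
  f(a) × f(c) ≥ 0, new interval: [0.646719, 0.695938]
Iteration 7:
  c_7 = (0.646719 + 0.695938)/2 = 0.671328
  f(c_7) = f(0.671328) = -0.110769
  f(a) × f(c) ≥ 0, new interval: [0.671328, 0.695938]

After 7 iteration(s), the approximation is c_7 = 0.671328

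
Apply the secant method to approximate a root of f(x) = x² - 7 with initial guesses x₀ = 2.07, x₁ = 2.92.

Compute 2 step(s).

f(x) = x² - 7
x₀ = 2.07, x₁ = 2.92

Secant formula: x_{n+1} = x_n - f(x_n)(x_n - x_{n-1})/(f(x_n) - f(x_{n-1}))

Iteration 1:
  f(2.070000) = -2.715100
  f(2.920000) = 1.526400
  x_2 = 2.920000 - 1.526400×(2.920000 - 2.070000)/(1.526400 - (-2.715100))
       = 2.614108
Iteration 2:
  f(2.920000) = 1.526400
  f(2.614108) = -0.166438
  x_3 = 2.614108 - (-0.166438)×(2.614108 - 2.920000)/(-0.166438 - 1.526400)
       = 2.644183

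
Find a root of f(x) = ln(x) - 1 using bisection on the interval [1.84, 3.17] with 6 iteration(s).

f(x) = ln(x) - 1
Initial interval: [1.84, 3.17]

Iteration 1:
  c_1 = (1.840000 + 3.170000)/2 = 2.505000
  f(c_1) = f(2.505000) = -0.081711
  f(a) × f(c) ≥ 0, new interval: [2.505000, 3.170000]
Iteration 2:
  c_2 = (2.505000 + 3.170000)/2 = 2.837500
  f(c_2) = f(2.837500) = 0.042923
  f(a) × f(c) < 0, new interval: [2.505000, 2.837500]
Iteration 3:
  c_3 = (2.505000 + 2.837500)/2 = 2.671250
  f(c_3) = f(2.671250) = -0.017453
  f(a) × f(c) ≥ 0, new interval: [2.671250, 2.837500]
Iteration 4:
  c_4 = (2.671250 + 2.837500)/2 = 2.754375
  f(c_4) = f(2.754375) = 0.013191
  f(a) × f(c) < 0, new interval: [2.671250, 2.754375]
Iteration 5:
  c_5 = (2.671250 + 2.754375)/2 = 2.712812
  f(c_5) = f(2.712812) = -0.002014
  f(a) × f(c) ≥ 0, new interval: [2.712812, 2.754375]
Iteration 6:
  c_6 = (2.712812 + 2.754375)/2 = 2.733594
  f(c_6) = f(2.733594) = 0.005617
  f(a) × f(c) < 0, new interval: [2.712812, 2.733594]

After 6 iteration(s), the approximation is c_6 = 2.733594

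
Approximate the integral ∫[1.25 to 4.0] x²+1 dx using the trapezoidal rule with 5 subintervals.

f(x) = x²+1
a = 1.25, b = 4.0, n = 5
h = (b - a)/n = 0.550000

Trapezoidal rule: (h/2)[f(x₀) + 2f(x₁) + 2f(x₂) + ... + f(xₙ)]

x_0 = 1.2500, f(x_0) = 2.562500, coefficient = 1
x_1 = 1.8000, f(x_1) = 4.240000, coefficient = 2
x_2 = 2.3500, f(x_2) = 6.522500, coefficient = 2
x_3 = 2.9000, f(x_3) = 9.410000, coefficient = 2
x_4 = 3.4500, f(x_4) = 12.902500, coefficient = 2
x_5 = 4.0000, f(x_5) = 17.000000, coefficient = 1

I ≈ (0.550000/2) × 85.712500 = 23.570938
Exact value: 23.432292
Error: 0.138646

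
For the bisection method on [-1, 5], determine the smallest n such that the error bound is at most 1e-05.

We need (b-a)/2^n ≤ 1e-05
(5 - (-1))/2^n ≤ 1e-05
6/2^n ≤ 1e-05
2^n ≥ 600000
n ≥ log₂(600000) = 19.19
n ≥ 20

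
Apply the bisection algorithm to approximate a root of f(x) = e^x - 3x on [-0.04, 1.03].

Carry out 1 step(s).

f(x) = e^x - 3x
Initial interval: [-0.04, 1.03]

Iteration 1:
  c_1 = (-0.040000 + 1.030000)/2 = 0.495000
  f(c_1) = f(0.495000) = 0.155498
  f(a) × f(c) ≥ 0, new interval: [0.495000, 1.030000]

After 1 iteration(s), the approximation is c_1 = 0.495000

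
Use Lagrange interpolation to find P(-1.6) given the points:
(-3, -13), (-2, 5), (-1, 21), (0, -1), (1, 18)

Lagrange interpolation formula:
P(x) = Σ yᵢ × Lᵢ(x)
where Lᵢ(x) = Π_{j≠i} (x - xⱼ)/(xᵢ - xⱼ)

L_0(-1.6) = (-1.6 - (-2))/(-3 - (-2)) × (-1.6 - (-1))/(-3 - (-1)) × (-1.6 - 0)/(-3 - 0) × (-1.6 - 1)/(-3 - 1) = -0.041600
L_1(-1.6) = (-1.6 - (-3))/(-2 - (-3)) × (-1.6 - (-1))/(-2 - (-1)) × (-1.6 - 0)/(-2 - 0) × (-1.6 - 1)/(-2 - 1) = 0.582400
L_2(-1.6) = (-1.6 - (-3))/(-1 - (-3)) × (-1.6 - (-2))/(-1 - (-2)) × (-1.6 - 0)/(-1 - 0) × (-1.6 - 1)/(-1 - 1) = 0.582400
L_3(-1.6) = (-1.6 - (-3))/(0 - (-3)) × (-1.6 - (-2))/(0 - (-2)) × (-1.6 - (-1))/(0 - (-1)) × (-1.6 - 1)/(0 - 1) = -0.145600
L_4(-1.6) = (-1.6 - (-3))/(1 - (-3)) × (-1.6 - (-2))/(1 - (-2)) × (-1.6 - (-1))/(1 - (-1)) × (-1.6 - 0)/(1 - 0) = 0.022400

P(-1.6) = (-13)×L_0(-1.6) + 5×L_1(-1.6) + 21×L_2(-1.6) + (-1)×L_3(-1.6) + 18×L_4(-1.6)
P(-1.6) = 16.232000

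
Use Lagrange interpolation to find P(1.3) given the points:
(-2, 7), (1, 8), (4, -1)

Lagrange interpolation formula:
P(x) = Σ yᵢ × Lᵢ(x)
where Lᵢ(x) = Π_{j≠i} (x - xⱼ)/(xᵢ - xⱼ)

L_0(1.3) = (1.3 - 1)/(-2 - 1) × (1.3 - 4)/(-2 - 4) = -0.045000
L_1(1.3) = (1.3 - (-2))/(1 - (-2)) × (1.3 - 4)/(1 - 4) = 0.990000
L_2(1.3) = (1.3 - (-2))/(4 - (-2)) × (1.3 - 1)/(4 - 1) = 0.055000

P(1.3) = 7×L_0(1.3) + 8×L_1(1.3) + (-1)×L_2(1.3)
P(1.3) = 7.550000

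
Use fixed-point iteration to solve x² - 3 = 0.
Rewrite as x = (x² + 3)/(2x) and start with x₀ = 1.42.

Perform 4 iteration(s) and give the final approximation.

Equation: x² - 3 = 0
Fixed-point form: x = (x² + 3)/(2x)
x₀ = 1.42

x_1 = g(1.420000) = 1.766338
x_2 = g(1.766338) = 1.732384
x_3 = g(1.732384) = 1.732051
x_4 = g(1.732051) = 1.732051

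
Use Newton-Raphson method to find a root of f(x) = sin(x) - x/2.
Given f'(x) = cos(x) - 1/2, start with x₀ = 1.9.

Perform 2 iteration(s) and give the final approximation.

f(x) = sin(x) - x/2
f'(x) = cos(x) - 1/2
x₀ = 1.9

Newton-Raphson formula: x_{n+1} = x_n - f(x_n)/f'(x_n)

Iteration 1:
  f(1.900000) = -0.003700
  f'(1.900000) = -0.823290
  x_1 = 1.900000 - (-0.003700)/(-0.823290) = 1.895506
Iteration 2:
  f(1.895506) = -0.000010
  f'(1.895506) = -0.819034
  x_2 = 1.895506 - (-0.000010)/(-0.819034) = 1.895494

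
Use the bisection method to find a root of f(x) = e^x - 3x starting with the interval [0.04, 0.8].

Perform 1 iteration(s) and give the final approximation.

f(x) = e^x - 3x
Initial interval: [0.04, 0.8]

Iteration 1:
  c_1 = (0.040000 + 0.800000)/2 = 0.420000
  f(c_1) = f(0.420000) = 0.261962
  f(a) × f(c) ≥ 0, new interval: [0.420000, 0.800000]

After 1 iteration(s), the approximation is c_1 = 0.420000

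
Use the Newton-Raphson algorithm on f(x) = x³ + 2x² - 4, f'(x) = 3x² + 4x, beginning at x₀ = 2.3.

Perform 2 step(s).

f(x) = x³ + 2x² - 4
f'(x) = 3x² + 4x
x₀ = 2.3

Newton-Raphson formula: x_{n+1} = x_n - f(x_n)/f'(x_n)

Iteration 1:
  f(2.300000) = 18.747000
  f'(2.300000) = 25.070000
  x_1 = 2.300000 - 18.747000/25.070000 = 1.552214
Iteration 2:
  f(1.552214) = 4.558589
  f'(1.552214) = 13.436958
  x_2 = 1.552214 - 4.558589/13.436958 = 1.212956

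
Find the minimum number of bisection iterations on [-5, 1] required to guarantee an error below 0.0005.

We need (b-a)/2^n ≤ 0.0005
(1 - (-5))/2^n ≤ 0.0005
6/2^n ≤ 0.0005
2^n ≥ 12000
n ≥ log₂(12000) = 13.55
n ≥ 14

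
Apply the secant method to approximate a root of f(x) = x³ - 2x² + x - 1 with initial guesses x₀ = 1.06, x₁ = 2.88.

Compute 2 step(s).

f(x) = x³ - 2x² + x - 1
x₀ = 1.06, x₁ = 2.88

Secant formula: x_{n+1} = x_n - f(x_n)(x_n - x_{n-1})/(f(x_n) - f(x_{n-1}))

Iteration 1:
  f(1.060000) = -0.996184
  f(2.880000) = 9.179072
  x_2 = 2.880000 - 9.179072×(2.880000 - 1.060000)/(9.179072 - (-0.996184))
       = 1.238183
Iteration 2:
  f(2.880000) = 9.179072
  f(1.238183) = -0.929757
  x_3 = 1.238183 - (-0.929757)×(1.238183 - 2.880000)/(-0.929757 - 9.179072)
       = 1.389188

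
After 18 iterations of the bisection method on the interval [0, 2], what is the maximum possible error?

Bisection error bound: |error| ≤ (b-a)/2^n
|error| ≤ (2 - 0)/2^18 = 2/2^18
|error| ≤ 0.0000076294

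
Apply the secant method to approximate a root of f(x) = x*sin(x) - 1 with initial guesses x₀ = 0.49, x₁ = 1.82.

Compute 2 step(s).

f(x) = x*sin(x) - 1
x₀ = 0.49, x₁ = 1.82

Secant formula: x_{n+1} = x_n - f(x_n)(x_n - x_{n-1})/(f(x_n) - f(x_{n-1}))

Iteration 1:
  f(0.490000) = -0.769393
  f(1.820000) = 0.763779
  x_2 = 1.820000 - 0.763779×(1.820000 - 0.490000)/(0.763779 - (-0.769393))
       = 1.157435
Iteration 2:
  f(1.820000) = 0.763779
  f(1.157435) = 0.059951
  x_3 = 1.157435 - 0.059951×(1.157435 - 1.820000)/(0.059951 - 0.763779)
       = 1.100999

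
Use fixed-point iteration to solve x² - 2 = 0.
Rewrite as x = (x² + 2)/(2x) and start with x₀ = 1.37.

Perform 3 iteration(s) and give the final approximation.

Equation: x² - 2 = 0
Fixed-point form: x = (x² + 2)/(2x)
x₀ = 1.37

x_1 = g(1.370000) = 1.414927
x_2 = g(1.414927) = 1.414214
x_3 = g(1.414214) = 1.414214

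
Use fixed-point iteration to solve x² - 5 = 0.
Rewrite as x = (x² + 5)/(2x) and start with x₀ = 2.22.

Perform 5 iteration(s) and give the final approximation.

Equation: x² - 5 = 0
Fixed-point form: x = (x² + 5)/(2x)
x₀ = 2.22

x_1 = g(2.220000) = 2.236126
x_2 = g(2.236126) = 2.236068
x_3 = g(2.236068) = 2.236068
x_4 = g(2.236068) = 2.236068
x_5 = g(2.236068) = 2.236068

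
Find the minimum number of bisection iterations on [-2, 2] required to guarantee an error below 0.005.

We need (b-a)/2^n ≤ 0.005
(2 - (-2))/2^n ≤ 0.005
4/2^n ≤ 0.005
2^n ≥ 800
n ≥ log₂(800) = 9.64
n ≥ 10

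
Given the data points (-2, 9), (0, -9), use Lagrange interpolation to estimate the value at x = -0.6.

Lagrange interpolation formula:
P(x) = Σ yᵢ × Lᵢ(x)
where Lᵢ(x) = Π_{j≠i} (x - xⱼ)/(xᵢ - xⱼ)

L_0(-0.6) = (-0.6 - 0)/(-2 - 0) = 0.300000
L_1(-0.6) = (-0.6 - (-2))/(0 - (-2)) = 0.700000

P(-0.6) = 9×L_0(-0.6) + (-9)×L_1(-0.6)
P(-0.6) = -3.600000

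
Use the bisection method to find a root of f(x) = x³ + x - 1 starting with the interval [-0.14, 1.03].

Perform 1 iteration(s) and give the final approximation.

f(x) = x³ + x - 1
Initial interval: [-0.14, 1.03]

Iteration 1:
  c_1 = (-0.140000 + 1.030000)/2 = 0.445000
  f(c_1) = f(0.445000) = -0.466879
  f(a) × f(c) ≥ 0, new interval: [0.445000, 1.030000]

After 1 iteration(s), the approximation is c_1 = 0.445000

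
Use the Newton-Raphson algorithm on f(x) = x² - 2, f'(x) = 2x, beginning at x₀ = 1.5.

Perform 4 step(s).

f(x) = x² - 2
f'(x) = 2x
x₀ = 1.5

Newton-Raphson formula: x_{n+1} = x_n - f(x_n)/f'(x_n)

Iteration 1:
  f(1.500000) = 0.250000
  f'(1.500000) = 3.000000
  x_1 = 1.500000 - 0.250000/3.000000 = 1.416667
Iteration 2:
  f(1.416667) = 0.006944
  f'(1.416667) = 2.833333
  x_2 = 1.416667 - 0.006944/2.833333 = 1.414216
Iteration 3:
  f(1.414216) = 0.000006
  f'(1.414216) = 2.828431
  x_3 = 1.414216 - 0.000006/2.828431 = 1.414214
Iteration 4:
  f(1.414214) = 0.000000
  f'(1.414214) = 2.828427
  x_4 = 1.414214 - 0.000000/2.828427 = 1.414214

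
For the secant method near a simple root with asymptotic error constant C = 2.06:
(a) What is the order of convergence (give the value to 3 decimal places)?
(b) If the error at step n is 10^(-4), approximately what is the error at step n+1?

(a) Secant method has superlinear convergence with order φ = (1+√5)/2 ≈ 1.618.
    This means |e_{n+1}| ≈ C|e_n|^1.618.

(b) With |e_n| = 10^(-4) and C = 2.06:
    |e_{n+1}| ≈ 2.06 × (10^(-4))^1.618 = 2.06 × 10^(-6.47)

(a) ≈ 1.618 (golden ratio); (b) |e_{n+1}| ≈ 6.946e-07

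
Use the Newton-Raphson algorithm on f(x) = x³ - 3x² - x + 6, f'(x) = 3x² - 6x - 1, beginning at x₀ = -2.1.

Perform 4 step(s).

f(x) = x³ - 3x² - x + 6
f'(x) = 3x² - 6x - 1
x₀ = -2.1

Newton-Raphson formula: x_{n+1} = x_n - f(x_n)/f'(x_n)

Iteration 1:
  f(-2.100000) = -14.391000
  f'(-2.100000) = 24.830000
  x_1 = -2.100000 - (-14.391000)/24.830000 = -1.520419
Iteration 2:
  f(-1.520419) = -2.929313
  f'(-1.520419) = 15.057534
  x_2 = -1.520419 - (-2.929313)/15.057534 = -1.325877
Iteration 3:
  f(-1.325877) = -0.278803
  f'(-1.325877) = 12.229118
  x_3 = -1.325877 - (-0.278803)/12.229118 = -1.303079
Iteration 4:
  f(-1.303079) = -0.003615
  f'(-1.303079) = 11.912521
  x_4 = -1.303079 - (-0.003615)/11.912521 = -1.302776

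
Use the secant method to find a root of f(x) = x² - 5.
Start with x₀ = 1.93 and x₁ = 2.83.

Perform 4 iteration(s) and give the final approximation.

f(x) = x² - 5
x₀ = 1.93, x₁ = 2.83

Secant formula: x_{n+1} = x_n - f(x_n)(x_n - x_{n-1})/(f(x_n) - f(x_{n-1}))

Iteration 1:
  f(1.930000) = -1.275100
  f(2.830000) = 3.008900
  x_2 = 2.830000 - 3.008900×(2.830000 - 1.930000)/(3.008900 - (-1.275100))
       = 2.197878
Iteration 2:
  f(2.830000) = 3.008900
  f(2.197878) = -0.169332
  x_3 = 2.197878 - (-0.169332)×(2.197878 - 2.830000)/(-0.169332 - 3.008900)
       = 2.231557
Iteration 3:
  f(2.197878) = -0.169332
  f(2.231557) = -0.020155
  x_4 = 2.231557 - (-0.020155)×(2.231557 - 2.197878)/(-0.020155 - (-0.169332))
       = 2.236107
Iteration 4:
  f(2.231557) = -0.020155
  f(2.236107) = 0.000174
  x_5 = 2.236107 - 0.000174×(2.236107 - 2.231557)/(0.000174 - (-0.020155))
       = 2.236068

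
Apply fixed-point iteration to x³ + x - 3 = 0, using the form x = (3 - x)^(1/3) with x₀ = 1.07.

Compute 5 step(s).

Equation: x³ + x - 3 = 0
Fixed-point form: x = (3 - x)^(1/3)
x₀ = 1.07

x_1 = g(1.070000) = 1.245047
x_2 = g(1.245047) = 1.206207
x_3 = g(1.206207) = 1.215041
x_4 = g(1.215041) = 1.213043
x_5 = g(1.213043) = 1.213495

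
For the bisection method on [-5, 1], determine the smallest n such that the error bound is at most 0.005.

We need (b-a)/2^n ≤ 0.005
(1 - (-5))/2^n ≤ 0.005
6/2^n ≤ 0.005
2^n ≥ 1200
n ≥ log₂(1200) = 10.23
n ≥ 11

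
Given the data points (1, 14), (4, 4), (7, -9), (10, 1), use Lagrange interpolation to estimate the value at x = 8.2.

Lagrange interpolation formula:
P(x) = Σ yᵢ × Lᵢ(x)
where Lᵢ(x) = Π_{j≠i} (x - xⱼ)/(xᵢ - xⱼ)

L_0(8.2) = (8.2 - 4)/(1 - 4) × (8.2 - 7)/(1 - 7) × (8.2 - 10)/(1 - 10) = 0.056000
L_1(8.2) = (8.2 - 1)/(4 - 1) × (8.2 - 7)/(4 - 7) × (8.2 - 10)/(4 - 10) = -0.288000
L_2(8.2) = (8.2 - 1)/(7 - 1) × (8.2 - 4)/(7 - 4) × (8.2 - 10)/(7 - 10) = 1.008000
L_3(8.2) = (8.2 - 1)/(10 - 1) × (8.2 - 4)/(10 - 4) × (8.2 - 7)/(10 - 7) = 0.224000

P(8.2) = 14×L_0(8.2) + 4×L_1(8.2) + (-9)×L_2(8.2) + 1×L_3(8.2)
P(8.2) = -9.216000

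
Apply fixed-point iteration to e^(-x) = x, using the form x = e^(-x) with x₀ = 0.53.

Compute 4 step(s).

Equation: e^(-x) = x
Fixed-point form: x = e^(-x)
x₀ = 0.53

x_1 = g(0.530000) = 0.588605
x_2 = g(0.588605) = 0.555101
x_3 = g(0.555101) = 0.574014
x_4 = g(0.574014) = 0.563260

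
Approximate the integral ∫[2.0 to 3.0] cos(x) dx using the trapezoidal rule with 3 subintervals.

f(x) = cos(x)
a = 2.0, b = 3.0, n = 3
h = (b - a)/n = 0.333333

Trapezoidal rule: (h/2)[f(x₀) + 2f(x₁) + 2f(x₂) + ... + f(xₙ)]

x_0 = 2.0000, f(x_0) = -0.416147, coefficient = 1
x_1 = 2.3333, f(x_1) = -0.690758, coefficient = 2
x_2 = 2.6667, f(x_2) = -0.889327, coefficient = 2
x_3 = 3.0000, f(x_3) = -0.989992, coefficient = 1

I ≈ (0.333333/2) × -4.566309 = -0.761051
Exact value: -0.768177
Error: 0.007126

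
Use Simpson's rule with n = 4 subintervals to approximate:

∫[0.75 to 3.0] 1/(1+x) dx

f(x) = 1/(1+x)
a = 0.75, b = 3.0, n = 4
h = (b - a)/n = 0.562500

Simpson's rule: (h/3)[f(x₀) + 4f(x₁) + 2f(x₂) + ... + f(xₙ)]

x_0 = 0.7500, f(x_0) = 0.571429, coefficient = 1
x_1 = 1.3125, f(x_1) = 0.432432, coefficient = 4
x_2 = 1.8750, f(x_2) = 0.347826, coefficient = 2
x_3 = 2.4375, f(x_3) = 0.290909, coefficient = 4
x_4 = 3.0000, f(x_4) = 0.250000, coefficient = 1

I ≈ (0.562500/3) × 4.410447 = 0.826959
Exact value: 0.826679
Error: 0.000280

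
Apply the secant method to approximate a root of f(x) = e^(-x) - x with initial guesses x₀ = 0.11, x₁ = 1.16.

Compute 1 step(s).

f(x) = e^(-x) - x
x₀ = 0.11, x₁ = 1.16

Secant formula: x_{n+1} = x_n - f(x_n)(x_n - x_{n-1})/(f(x_n) - f(x_{n-1}))

Iteration 1:
  f(0.110000) = 0.785834
  f(1.160000) = -0.846514
  x_2 = 1.160000 - (-0.846514)×(1.160000 - 0.110000)/(-0.846514 - 0.785834)
       = 0.615484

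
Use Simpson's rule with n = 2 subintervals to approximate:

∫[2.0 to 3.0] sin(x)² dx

f(x) = sin(x)²
a = 2.0, b = 3.0, n = 2
h = (b - a)/n = 0.500000

Simpson's rule: (h/3)[f(x₀) + 4f(x₁) + 2f(x₂) + ... + f(xₙ)]

x_0 = 2.0000, f(x_0) = 0.826822, coefficient = 1
x_1 = 2.5000, f(x_1) = 0.358169, coefficient = 4
x_2 = 3.0000, f(x_2) = 0.019915, coefficient = 1

I ≈ (0.500000/3) × 2.279412 = 0.379902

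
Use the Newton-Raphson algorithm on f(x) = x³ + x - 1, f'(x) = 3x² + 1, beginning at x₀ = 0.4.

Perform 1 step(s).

f(x) = x³ + x - 1
f'(x) = 3x² + 1
x₀ = 0.4

Newton-Raphson formula: x_{n+1} = x_n - f(x_n)/f'(x_n)

Iteration 1:
  f(0.400000) = -0.536000
  f'(0.400000) = 1.480000
  x_1 = 0.400000 - (-0.536000)/1.480000 = 0.762162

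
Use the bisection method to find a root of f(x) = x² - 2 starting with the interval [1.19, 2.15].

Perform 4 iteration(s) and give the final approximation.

f(x) = x² - 2
Initial interval: [1.19, 2.15]

Iteration 1:
  c_1 = (1.190000 + 2.150000)/2 = 1.670000
  f(c_1) = f(1.670000) = 0.788900
  f(a) × f(c) < 0, new interval: [1.190000, 1.670000]
Iteration 2:
  c_2 = (1.190000 + 1.670000)/2 = 1.430000
  f(c_2) = f(1.430000) = 0.044900
  f(a) × f(c) < 0, new interval: [1.190000, 1.430000]
Iteration 3:
  c_3 = (1.190000 + 1.430000)/2 = 1.310000
  f(c_3) = f(1.310000) = -0.283900
  f(a) × f(c) ≥ 0, new interval: [1.310000, 1.430000]
Iteration 4:
  c_4 = (1.310000 + 1.430000)/2 = 1.370000
  f(c_4) = f(1.370000) = -0.123100
  f(a) × f(c) ≥ 0, new interval: [1.370000, 1.430000]

After 4 iteration(s), the approximation is c_4 = 1.370000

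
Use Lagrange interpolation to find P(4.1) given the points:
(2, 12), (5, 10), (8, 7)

Lagrange interpolation formula:
P(x) = Σ yᵢ × Lᵢ(x)
where Lᵢ(x) = Π_{j≠i} (x - xⱼ)/(xᵢ - xⱼ)

L_0(4.1) = (4.1 - 5)/(2 - 5) × (4.1 - 8)/(2 - 8) = 0.195000
L_1(4.1) = (4.1 - 2)/(5 - 2) × (4.1 - 8)/(5 - 8) = 0.910000
L_2(4.1) = (4.1 - 2)/(8 - 2) × (4.1 - 5)/(8 - 5) = -0.105000

P(4.1) = 12×L_0(4.1) + 10×L_1(4.1) + 7×L_2(4.1)
P(4.1) = 10.705000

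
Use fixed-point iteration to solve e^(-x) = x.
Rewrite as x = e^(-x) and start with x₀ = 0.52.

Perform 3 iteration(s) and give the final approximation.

Equation: e^(-x) = x
Fixed-point form: x = e^(-x)
x₀ = 0.52

x_1 = g(0.520000) = 0.594521
x_2 = g(0.594521) = 0.551827
x_3 = g(0.551827) = 0.575897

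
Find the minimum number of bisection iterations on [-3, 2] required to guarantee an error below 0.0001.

We need (b-a)/2^n ≤ 0.0001
(2 - (-3))/2^n ≤ 0.0001
5/2^n ≤ 0.0001
2^n ≥ 50000
n ≥ log₂(50000) = 15.61
n ≥ 16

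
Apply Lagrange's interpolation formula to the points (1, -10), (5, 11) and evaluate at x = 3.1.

Lagrange interpolation formula:
P(x) = Σ yᵢ × Lᵢ(x)
where Lᵢ(x) = Π_{j≠i} (x - xⱼ)/(xᵢ - xⱼ)

L_0(3.1) = (3.1 - 5)/(1 - 5) = 0.475000
L_1(3.1) = (3.1 - 1)/(5 - 1) = 0.525000

P(3.1) = (-10)×L_0(3.1) + 11×L_1(3.1)
P(3.1) = 1.025000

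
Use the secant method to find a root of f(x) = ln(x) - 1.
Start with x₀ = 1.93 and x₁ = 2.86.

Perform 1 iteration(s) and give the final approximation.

f(x) = ln(x) - 1
x₀ = 1.93, x₁ = 2.86

Secant formula: x_{n+1} = x_n - f(x_n)(x_n - x_{n-1})/(f(x_n) - f(x_{n-1}))

Iteration 1:
  f(1.930000) = -0.342480
  f(2.860000) = 0.050822
  x_2 = 2.860000 - 0.050822×(2.860000 - 1.930000)/(0.050822 - (-0.342480))
       = 2.739827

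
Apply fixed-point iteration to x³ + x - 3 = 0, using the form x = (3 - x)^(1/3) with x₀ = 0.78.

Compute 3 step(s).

Equation: x³ + x - 3 = 0
Fixed-point form: x = (3 - x)^(1/3)
x₀ = 0.78

x_1 = g(0.780000) = 1.304521
x_2 = g(1.304521) = 1.192424
x_3 = g(1.192424) = 1.218145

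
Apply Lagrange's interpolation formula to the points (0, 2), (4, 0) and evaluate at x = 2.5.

Lagrange interpolation formula:
P(x) = Σ yᵢ × Lᵢ(x)
where Lᵢ(x) = Π_{j≠i} (x - xⱼ)/(xᵢ - xⱼ)

L_0(2.5) = (2.5 - 4)/(0 - 4) = 0.375000
L_1(2.5) = (2.5 - 0)/(4 - 0) = 0.625000

P(2.5) = 2×L_0(2.5) + 0×L_1(2.5)
P(2.5) = 0.750000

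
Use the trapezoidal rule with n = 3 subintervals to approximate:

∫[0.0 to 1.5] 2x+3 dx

f(x) = 2x+3
a = 0.0, b = 1.5, n = 3
h = (b - a)/n = 0.500000

Trapezoidal rule: (h/2)[f(x₀) + 2f(x₁) + 2f(x₂) + ... + f(xₙ)]

x_0 = 0.0000, f(x_0) = 3.000000, coefficient = 1
x_1 = 0.5000, f(x_1) = 4.000000, coefficient = 2
x_2 = 1.0000, f(x_2) = 5.000000, coefficient = 2
x_3 = 1.5000, f(x_3) = 6.000000, coefficient = 1

I ≈ (0.500000/2) × 27.000000 = 6.750000
Exact value: 6.750000
Error: 0.000000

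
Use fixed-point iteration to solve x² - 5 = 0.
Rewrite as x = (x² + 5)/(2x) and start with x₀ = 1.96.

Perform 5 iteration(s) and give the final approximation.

Equation: x² - 5 = 0
Fixed-point form: x = (x² + 5)/(2x)
x₀ = 1.96

x_1 = g(1.960000) = 2.255510
x_2 = g(2.255510) = 2.236152
x_3 = g(2.236152) = 2.236068
x_4 = g(2.236068) = 2.236068
x_5 = g(2.236068) = 2.236068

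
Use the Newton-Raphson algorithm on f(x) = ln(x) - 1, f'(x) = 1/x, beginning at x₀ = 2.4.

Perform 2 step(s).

f(x) = ln(x) - 1
f'(x) = 1/x
x₀ = 2.4

Newton-Raphson formula: x_{n+1} = x_n - f(x_n)/f'(x_n)

Iteration 1:
  f(2.400000) = -0.124531
  f'(2.400000) = 0.416667
  x_1 = 2.400000 - (-0.124531)/0.416667 = 2.698875
Iteration 2:
  f(2.698875) = -0.007165
  f'(2.698875) = 0.370525
  x_2 = 2.698875 - (-0.007165)/0.370525 = 2.718212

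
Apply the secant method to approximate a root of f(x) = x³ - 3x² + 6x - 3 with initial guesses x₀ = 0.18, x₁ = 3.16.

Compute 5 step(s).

f(x) = x³ - 3x² + 6x - 3
x₀ = 0.18, x₁ = 3.16

Secant formula: x_{n+1} = x_n - f(x_n)(x_n - x_{n-1})/(f(x_n) - f(x_{n-1}))

Iteration 1:
  f(0.180000) = -2.011368
  f(3.160000) = 17.557696
  x_2 = 3.160000 - 17.557696×(3.160000 - 0.180000)/(17.557696 - (-2.011368))
       = 0.486293
Iteration 2:
  f(3.160000) = 17.557696
  f(0.486293) = -0.676684
  x_3 = 0.486293 - (-0.676684)×(0.486293 - 3.160000)/(-0.676684 - 17.557696)
       = 0.585516
Iteration 3:
  f(0.486293) = -0.676684
  f(0.585516) = -0.314660
  x_4 = 0.585516 - (-0.314660)×(0.585516 - 0.486293)/(-0.314660 - (-0.676684))
       = 0.671757
Iteration 4:
  f(0.585516) = -0.314660
  f(0.671757) = -0.020096
  x_5 = 0.671757 - (-0.020096)×(0.671757 - 0.585516)/(-0.020096 - (-0.314660))
       = 0.677640
Iteration 5:
  f(0.671757) = -0.020096
  f(0.677640) = -0.000577
  x_6 = 0.677640 - (-0.000577)×(0.677640 - 0.671757)/(-0.000577 - (-0.020096))
       = 0.677814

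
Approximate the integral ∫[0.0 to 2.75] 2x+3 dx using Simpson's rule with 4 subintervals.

f(x) = 2x+3
a = 0.0, b = 2.75, n = 4
h = (b - a)/n = 0.687500

Simpson's rule: (h/3)[f(x₀) + 4f(x₁) + 2f(x₂) + ... + f(xₙ)]

x_0 = 0.0000, f(x_0) = 3.000000, coefficient = 1
x_1 = 0.6875, f(x_1) = 4.375000, coefficient = 4
x_2 = 1.3750, f(x_2) = 5.750000, coefficient = 2
x_3 = 2.0625, f(x_3) = 7.125000, coefficient = 4
x_4 = 2.7500, f(x_4) = 8.500000, coefficient = 1

I ≈ (0.687500/3) × 69.000000 = 15.812500
Exact value: 15.812500
Error: 0.000000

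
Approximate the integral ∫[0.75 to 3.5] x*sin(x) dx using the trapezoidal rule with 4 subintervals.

f(x) = x*sin(x)
a = 0.75, b = 3.5, n = 4
h = (b - a)/n = 0.687500

Trapezoidal rule: (h/2)[f(x₀) + 2f(x₁) + 2f(x₂) + ... + f(xₙ)]

x_0 = 0.7500, f(x_0) = 0.511229, coefficient = 1
x_1 = 1.4375, f(x_1) = 1.424748, coefficient = 2
x_2 = 2.1250, f(x_2) = 1.806930, coefficient = 2
x_3 = 2.8125, f(x_3) = 0.908956, coefficient = 2
x_4 = 3.5000, f(x_4) = -1.227741, coefficient = 1

I ≈ (0.687500/2) × 7.564756 = 2.600385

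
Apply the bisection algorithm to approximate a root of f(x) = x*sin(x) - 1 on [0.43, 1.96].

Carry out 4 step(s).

f(x) = x*sin(x) - 1
Initial interval: [0.43, 1.96]

Iteration 1:
  c_1 = (0.430000 + 1.960000)/2 = 1.195000
  f(c_1) = f(1.195000) = 0.111608
  f(a) × f(c) < 0, new interval: [0.430000, 1.195000]
Iteration 2:
  c_2 = (0.430000 + 1.195000)/2 = 0.812500
  f(c_2) = f(0.812500) = -0.410118
  f(a) × f(c) ≥ 0, new interval: [0.812500, 1.195000]
Iteration 3:
  c_3 = (0.812500 + 1.195000)/2 = 1.003750
  f(c_3) = f(1.003750) = -0.153346
  f(a) × f(c) ≥ 0, new interval: [1.003750, 1.195000]
Iteration 4:
  c_4 = (1.003750 + 1.195000)/2 = 1.099375
  f(c_4) = f(1.099375) = -0.020541
  f(a) × f(c) ≥ 0, new interval: [1.099375, 1.195000]

After 4 iteration(s), the approximation is c_4 = 1.099375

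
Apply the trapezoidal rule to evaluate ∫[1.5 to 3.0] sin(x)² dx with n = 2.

f(x) = sin(x)²
a = 1.5, b = 3.0, n = 2
h = (b - a)/n = 0.750000

Trapezoidal rule: (h/2)[f(x₀) + 2f(x₁) + 2f(x₂) + ... + f(xₙ)]

x_0 = 1.5000, f(x_0) = 0.994996, coefficient = 1
x_1 = 2.2500, f(x_1) = 0.605398, coefficient = 2
x_2 = 3.0000, f(x_2) = 0.019915, coefficient = 1

I ≈ (0.750000/2) × 2.225707 = 0.834640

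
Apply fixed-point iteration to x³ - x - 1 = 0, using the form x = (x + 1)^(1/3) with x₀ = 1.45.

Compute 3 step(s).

Equation: x³ - x - 1 = 0
Fixed-point form: x = (x + 1)^(1/3)
x₀ = 1.45

x_1 = g(1.450000) = 1.348100
x_2 = g(1.348100) = 1.329144
x_3 = g(1.329144) = 1.325558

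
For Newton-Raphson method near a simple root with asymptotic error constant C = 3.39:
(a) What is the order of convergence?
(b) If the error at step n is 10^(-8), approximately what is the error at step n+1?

(a) Newton-Raphson has quadratic (order 2) convergence near simple roots.
    This means |e_{n+1}| ≈ C|e_n|².

(b) With |e_n| = 10^(-8) and C = 3.39:
    |e_{n+1}| ≈ 3.39 × (10^(-8))² = 3.39 × 10^(-16)

(a) 2 (quadratic); (b) |e_{n+1}| ≈ 3.390e-16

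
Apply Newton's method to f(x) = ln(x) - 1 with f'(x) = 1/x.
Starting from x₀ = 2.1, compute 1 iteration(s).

f(x) = ln(x) - 1
f'(x) = 1/x
x₀ = 2.1

Newton-Raphson formula: x_{n+1} = x_n - f(x_n)/f'(x_n)

Iteration 1:
  f(2.100000) = -0.258063
  f'(2.100000) = 0.476190
  x_1 = 2.100000 - (-0.258063)/0.476190 = 2.641932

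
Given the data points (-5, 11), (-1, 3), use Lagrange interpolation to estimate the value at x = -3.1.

Lagrange interpolation formula:
P(x) = Σ yᵢ × Lᵢ(x)
where Lᵢ(x) = Π_{j≠i} (x - xⱼ)/(xᵢ - xⱼ)

L_0(-3.1) = (-3.1 - (-1))/(-5 - (-1)) = 0.525000
L_1(-3.1) = (-3.1 - (-5))/(-1 - (-5)) = 0.475000

P(-3.1) = 11×L_0(-3.1) + 3×L_1(-3.1)
P(-3.1) = 7.200000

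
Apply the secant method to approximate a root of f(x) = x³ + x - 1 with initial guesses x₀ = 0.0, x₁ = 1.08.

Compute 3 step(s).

f(x) = x³ + x - 1
x₀ = 0.0, x₁ = 1.08

Secant formula: x_{n+1} = x_n - f(x_n)(x_n - x_{n-1})/(f(x_n) - f(x_{n-1}))

Iteration 1:
  f(0.000000) = -1.000000
  f(1.080000) = 1.339712
  x_2 = 1.080000 - 1.339712×(1.080000 - 0.000000)/(1.339712 - (-1.000000))
       = 0.461595
Iteration 2:
  f(1.080000) = 1.339712
  f(0.461595) = -0.440053
  x_3 = 0.461595 - (-0.440053)×(0.461595 - 1.080000)/(-0.440053 - 1.339712)
       = 0.614498
Iteration 3:
  f(0.461595) = -0.440053
  f(0.614498) = -0.153463
  x_4 = 0.614498 - (-0.153463)×(0.614498 - 0.461595)/(-0.153463 - (-0.440053))
       = 0.696374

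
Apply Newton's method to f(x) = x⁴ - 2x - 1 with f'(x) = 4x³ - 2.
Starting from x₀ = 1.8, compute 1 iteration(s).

f(x) = x⁴ - 2x - 1
f'(x) = 4x³ - 2
x₀ = 1.8

Newton-Raphson formula: x_{n+1} = x_n - f(x_n)/f'(x_n)

Iteration 1:
  f(1.800000) = 5.897600
  f'(1.800000) = 21.328000
  x_1 = 1.800000 - 5.897600/21.328000 = 1.523481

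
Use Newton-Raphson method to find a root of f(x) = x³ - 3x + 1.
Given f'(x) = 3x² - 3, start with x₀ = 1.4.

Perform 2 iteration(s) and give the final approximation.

f(x) = x³ - 3x + 1
f'(x) = 3x² - 3
x₀ = 1.4

Newton-Raphson formula: x_{n+1} = x_n - f(x_n)/f'(x_n)

Iteration 1:
  f(1.400000) = -0.456000
  f'(1.400000) = 2.880000
  x_1 = 1.400000 - (-0.456000)/2.880000 = 1.558333
Iteration 2:
  f(1.558333) = 0.109261
  f'(1.558333) = 4.285208
  x_2 = 1.558333 - 0.109261/4.285208 = 1.532836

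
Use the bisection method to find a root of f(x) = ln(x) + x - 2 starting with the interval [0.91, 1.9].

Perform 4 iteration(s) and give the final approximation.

f(x) = ln(x) + x - 2
Initial interval: [0.91, 1.9]

Iteration 1:
  c_1 = (0.910000 + 1.900000)/2 = 1.405000
  f(c_1) = f(1.405000) = -0.254963
  f(a) × f(c) ≥ 0, new interval: [1.405000, 1.900000]
Iteration 2:
  c_2 = (1.405000 + 1.900000)/2 = 1.652500
  f(c_2) = f(1.652500) = 0.154789
  f(a) × f(c) < 0, new interval: [1.405000, 1.652500]
Iteration 3:
  c_3 = (1.405000 + 1.652500)/2 = 1.528750
  f(c_3) = f(1.528750) = -0.046800
  f(a) × f(c) ≥ 0, new interval: [1.528750, 1.652500]
Iteration 4:
  c_4 = (1.528750 + 1.652500)/2 = 1.590625
  f(c_4) = f(1.590625) = 0.054752
  f(a) × f(c) < 0, new interval: [1.528750, 1.590625]

After 4 iteration(s), the approximation is c_4 = 1.590625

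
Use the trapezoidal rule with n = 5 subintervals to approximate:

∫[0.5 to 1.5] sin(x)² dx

f(x) = sin(x)²
a = 0.5, b = 1.5, n = 5
h = (b - a)/n = 0.200000

Trapezoidal rule: (h/2)[f(x₀) + 2f(x₁) + 2f(x₂) + ... + f(xₙ)]

x_0 = 0.5000, f(x_0) = 0.229849, coefficient = 1
x_1 = 0.7000, f(x_1) = 0.415016, coefficient = 2
x_2 = 0.9000, f(x_2) = 0.613601, coefficient = 2
x_3 = 1.1000, f(x_3) = 0.794251, coefficient = 2
x_4 = 1.3000, f(x_4) = 0.928444, coefficient = 2
x_5 = 1.5000, f(x_5) = 0.994996, coefficient = 1

I ≈ (0.200000/2) × 6.727470 = 0.672747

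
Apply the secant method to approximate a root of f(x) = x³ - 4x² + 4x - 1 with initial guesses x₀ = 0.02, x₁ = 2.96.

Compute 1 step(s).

f(x) = x³ - 4x² + 4x - 1
x₀ = 0.02, x₁ = 2.96

Secant formula: x_{n+1} = x_n - f(x_n)(x_n - x_{n-1})/(f(x_n) - f(x_{n-1}))

Iteration 1:
  f(0.020000) = -0.921592
  f(2.960000) = 1.727936
  x_2 = 2.960000 - 1.727936×(2.960000 - 0.020000)/(1.727936 - (-0.921592))
       = 1.042628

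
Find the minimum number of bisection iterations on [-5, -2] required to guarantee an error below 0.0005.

We need (b-a)/2^n ≤ 0.0005
(-2 - (-5))/2^n ≤ 0.0005
3/2^n ≤ 0.0005
2^n ≥ 6000
n ≥ log₂(6000) = 12.55
n ≥ 13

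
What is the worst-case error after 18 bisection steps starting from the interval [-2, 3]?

Bisection error bound: |error| ≤ (b-a)/2^n
|error| ≤ (3 - (-2))/2^18 = 5/2^18
|error| ≤ 0.0000190735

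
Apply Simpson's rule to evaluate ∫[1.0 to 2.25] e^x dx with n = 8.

f(x) = e^x
a = 1.0, b = 2.25, n = 8
h = (b - a)/n = 0.156250

Simpson's rule: (h/3)[f(x₀) + 4f(x₁) + 2f(x₂) + ... + f(xₙ)]

x_0 = 1.0000, f(x_0) = 2.718282, coefficient = 1
x_1 = 1.1562, f(x_1) = 3.177993, coefficient = 4
x_2 = 1.3125, f(x_2) = 3.715451, coefficient = 2
x_3 = 1.4688, f(x_3) = 4.343802, coefficient = 4
x_4 = 1.6250, f(x_4) = 5.078419, coefficient = 2
x_5 = 1.7812, f(x_5) = 5.937273, coefficient = 4
x_6 = 1.9375, f(x_6) = 6.941376, coefficient = 2
x_7 = 2.0938, f(x_7) = 8.115291, coefficient = 4
x_8 = 2.2500, f(x_8) = 9.487736, coefficient = 1

I ≈ (0.156250/3) × 129.973946 = 6.769476
Exact value: 6.769454
Error: 0.000022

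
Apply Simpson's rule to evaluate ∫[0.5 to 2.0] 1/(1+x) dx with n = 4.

f(x) = 1/(1+x)
a = 0.5, b = 2.0, n = 4
h = (b - a)/n = 0.375000

Simpson's rule: (h/3)[f(x₀) + 4f(x₁) + 2f(x₂) + ... + f(xₙ)]

x_0 = 0.5000, f(x_0) = 0.666667, coefficient = 1
x_1 = 0.8750, f(x_1) = 0.533333, coefficient = 4
x_2 = 1.2500, f(x_2) = 0.444444, coefficient = 2
x_3 = 1.6250, f(x_3) = 0.380952, coefficient = 4
x_4 = 2.0000, f(x_4) = 0.333333, coefficient = 1

I ≈ (0.375000/3) × 5.546032 = 0.693254
Exact value: 0.693147
Error: 0.000107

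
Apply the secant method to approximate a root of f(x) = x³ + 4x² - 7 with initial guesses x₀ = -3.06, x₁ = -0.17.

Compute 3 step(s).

f(x) = x³ + 4x² - 7
x₀ = -3.06, x₁ = -0.17

Secant formula: x_{n+1} = x_n - f(x_n)(x_n - x_{n-1})/(f(x_n) - f(x_{n-1}))

Iteration 1:
  f(-3.060000) = 1.801784
  f(-0.170000) = -6.889313
  x_2 = -0.170000 - (-6.889313)×(-0.170000 - (-3.060000))/(-6.889313 - 1.801784)
       = -2.460863
Iteration 2:
  f(-0.170000) = -6.889313
  f(-2.460863) = 2.320778
  x_3 = -2.460863 - 2.320778×(-2.460863 - (-0.170000))/(2.320778 - (-6.889313))
       = -1.883607
Iteration 3:
  f(-2.460863) = 2.320778
  f(-1.883607) = 0.508909
  x_4 = -1.883607 - 0.508909×(-1.883607 - (-2.460863))/(0.508909 - 2.320778)
       = -1.721470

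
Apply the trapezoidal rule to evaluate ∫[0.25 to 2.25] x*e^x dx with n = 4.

f(x) = x*e^x
a = 0.25, b = 2.25, n = 4
h = (b - a)/n = 0.500000

Trapezoidal rule: (h/2)[f(x₀) + 2f(x₁) + 2f(x₂) + ... + f(xₙ)]

x_0 = 0.2500, f(x_0) = 0.321006, coefficient = 1
x_1 = 0.7500, f(x_1) = 1.587750, coefficient = 2
x_2 = 1.2500, f(x_2) = 4.362929, coefficient = 2
x_3 = 1.7500, f(x_3) = 10.070555, coefficient = 2
x_4 = 2.2500, f(x_4) = 21.347406, coefficient = 1

I ≈ (0.500000/2) × 53.710879 = 13.427720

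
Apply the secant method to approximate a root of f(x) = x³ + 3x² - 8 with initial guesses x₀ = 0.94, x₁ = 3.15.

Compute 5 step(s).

f(x) = x³ + 3x² - 8
x₀ = 0.94, x₁ = 3.15

Secant formula: x_{n+1} = x_n - f(x_n)(x_n - x_{n-1})/(f(x_n) - f(x_{n-1}))

Iteration 1:
  f(0.940000) = -4.518616
  f(3.150000) = 53.023375
  x_2 = 3.150000 - 53.023375×(3.150000 - 0.940000)/(53.023375 - (-4.518616))
       = 1.113545
Iteration 2:
  f(3.150000) = 53.023375
  f(1.113545) = -2.899273
  x_3 = 1.113545 - (-2.899273)×(1.113545 - 3.150000)/(-2.899273 - 53.023375)
       = 1.219124
Iteration 3:
  f(1.113545) = -2.899273
  f(1.219124) = -1.729271
  x_4 = 1.219124 - (-1.729271)×(1.219124 - 1.113545)/(-1.729271 - (-2.899273))
       = 1.375170
Iteration 4:
  f(1.219124) = -1.729271
  f(1.375170) = 0.273851
  x_5 = 1.375170 - 0.273851×(1.375170 - 1.219124)/(0.273851 - (-1.729271))
       = 1.353837
Iteration 5:
  f(1.375170) = 0.273851
  f(1.353837) = -0.019968
  x_6 = 1.353837 - (-0.019968)×(1.353837 - 1.375170)/(-0.019968 - 0.273851)
       = 1.355286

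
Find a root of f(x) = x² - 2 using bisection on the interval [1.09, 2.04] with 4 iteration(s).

f(x) = x² - 2
Initial interval: [1.09, 2.04]

Iteration 1:
  c_1 = (1.090000 + 2.040000)/2 = 1.565000
  f(c_1) = f(1.565000) = 0.449225
  f(a) × f(c) < 0, new interval: [1.090000, 1.565000]
Iteration 2:
  c_2 = (1.090000 + 1.565000)/2 = 1.327500
  f(c_2) = f(1.327500) = -0.237744
  f(a) × f(c) ≥ 0, new interval: [1.327500, 1.565000]
Iteration 3:
  c_3 = (1.327500 + 1.565000)/2 = 1.446250
  f(c_3) = f(1.446250) = 0.091639
  f(a) × f(c) < 0, new interval: [1.327500, 1.446250]
Iteration 4:
  c_4 = (1.327500 + 1.446250)/2 = 1.386875
  f(c_4) = f(1.386875) = -0.076578
  f(a) × f(c) ≥ 0, new interval: [1.386875, 1.446250]

After 4 iteration(s), the approximation is c_4 = 1.386875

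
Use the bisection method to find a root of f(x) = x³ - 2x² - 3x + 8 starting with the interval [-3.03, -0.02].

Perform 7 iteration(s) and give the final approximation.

f(x) = x³ - 2x² - 3x + 8
Initial interval: [-3.03, -0.02]

Iteration 1:
  c_1 = (-3.030000 + (-0.020000))/2 = -1.525000
  f(c_1) = f(-1.525000) = 4.377172
  f(a) × f(c) < 0, new interval: [-3.030000, -1.525000]
Iteration 2:
  c_2 = (-3.030000 + (-1.525000))/2 = -2.277500
  f(c_2) = f(-2.277500) = -7.354919
  f(a) × f(c) ≥ 0, new interval: [-2.277500, -1.525000]
Iteration 3:
  c_3 = (-2.277500 + (-1.525000))/2 = -1.901250
  f(c_3) = f(-1.901250) = -0.398300
  f(a) × f(c) ≥ 0, new interval: [-1.901250, -1.525000]
Iteration 4:
  c_4 = (-1.901250 + (-1.525000))/2 = -1.713125
  f(c_4) = f(-1.713125) = 2.242106
  f(a) × f(c) < 0, new interval: [-1.901250, -1.713125]
Iteration 5:
  c_5 = (-1.901250 + (-1.713125))/2 = -1.807187
  f(c_5) = f(-1.807187) = 0.987567
  f(a) × f(c) < 0, new interval: [-1.901250, -1.807187]
Iteration 6:
  c_6 = (-1.901250 + (-1.807187))/2 = -1.854219
  f(c_6) = f(-1.854219) = 0.311362
  f(a) × f(c) < 0, new interval: [-1.901250, -1.854219]
Iteration 7:
  c_7 = (-1.901250 + (-1.854219))/2 = -1.877734
  f(c_7) = f(-1.877734) = -0.039248
  f(a) × f(c) ≥ 0, new interval: [-1.877734, -1.854219]

After 7 iteration(s), the approximation is c_7 = -1.877734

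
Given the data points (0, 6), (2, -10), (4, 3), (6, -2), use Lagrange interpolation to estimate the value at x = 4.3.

Lagrange interpolation formula:
P(x) = Σ yᵢ × Lᵢ(x)
where Lᵢ(x) = Π_{j≠i} (x - xⱼ)/(xᵢ - xⱼ)

L_0(4.3) = (4.3 - 2)/(0 - 2) × (4.3 - 4)/(0 - 4) × (4.3 - 6)/(0 - 6) = 0.024437
L_1(4.3) = (4.3 - 0)/(2 - 0) × (4.3 - 4)/(2 - 4) × (4.3 - 6)/(2 - 6) = -0.137062
L_2(4.3) = (4.3 - 0)/(4 - 0) × (4.3 - 2)/(4 - 2) × (4.3 - 6)/(4 - 6) = 1.050812
L_3(4.3) = (4.3 - 0)/(6 - 0) × (4.3 - 2)/(6 - 2) × (4.3 - 4)/(6 - 4) = 0.061812

P(4.3) = 6×L_0(4.3) + (-10)×L_1(4.3) + 3×L_2(4.3) + (-2)×L_3(4.3)
P(4.3) = 4.546062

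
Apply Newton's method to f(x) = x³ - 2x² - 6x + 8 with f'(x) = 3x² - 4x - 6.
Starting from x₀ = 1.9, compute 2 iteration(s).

f(x) = x³ - 2x² - 6x + 8
f'(x) = 3x² - 4x - 6
x₀ = 1.9

Newton-Raphson formula: x_{n+1} = x_n - f(x_n)/f'(x_n)

Iteration 1:
  f(1.900000) = -3.761000
  f'(1.900000) = -2.770000
  x_1 = 1.900000 - (-3.761000)/(-2.770000) = 0.542238
Iteration 2:
  f(0.542238) = 4.317956
  f'(0.542238) = -7.286886
  x_2 = 0.542238 - 4.317956/(-7.286886) = 1.134804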